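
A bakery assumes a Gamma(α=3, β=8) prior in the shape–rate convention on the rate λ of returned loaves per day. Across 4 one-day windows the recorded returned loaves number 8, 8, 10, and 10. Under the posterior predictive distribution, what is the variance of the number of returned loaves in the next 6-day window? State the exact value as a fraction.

117/4

Total count: 8 + 8 + 10 + 10 = 36.
Total exposure: 4 days.
The Gamma prior is conjugate for the Poisson rate, so λ | data ~ Gamma(3+36, 8+4) = Gamma(39, 12).
The posterior predictive for a window of length T is Negative Binomial with variance T·α'·(β'+T)/β'² = 6·39·18/144 = 117/4.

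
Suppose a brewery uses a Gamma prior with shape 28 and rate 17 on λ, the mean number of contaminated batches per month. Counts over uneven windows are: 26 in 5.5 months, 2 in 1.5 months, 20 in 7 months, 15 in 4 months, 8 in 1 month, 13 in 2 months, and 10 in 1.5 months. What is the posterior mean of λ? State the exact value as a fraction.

Total count: 26 + 2 + 20 + 15 + 8 + 13 + 10 = 94.
Total exposure: 5.5 + 1.5 + 7 + 4 + 1 + 2 + 1.5 = 22.5 months.
Gamma(α, β) with Poisson data over total exposure Σt gives posterior Gamma(α+Σx, β+Σt) = Gamma(122, 79/2).
Posterior mean = α'/β' = 122/(79/2) = 244/79.

244/79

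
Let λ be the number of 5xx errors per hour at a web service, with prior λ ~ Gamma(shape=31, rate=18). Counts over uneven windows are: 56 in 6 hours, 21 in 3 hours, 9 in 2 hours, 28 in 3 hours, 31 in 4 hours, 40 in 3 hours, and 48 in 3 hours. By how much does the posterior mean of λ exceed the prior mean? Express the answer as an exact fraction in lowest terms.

Total count: 56 + 21 + 9 + 28 + 31 + 40 + 48 = 233.
Total exposure: 6 + 3 + 2 + 3 + 4 + 3 + 3 = 24 hours.
Posterior: α' = 31 + 233 = 264, β' = 18 + 24 = 42.
Posterior mean = 264/42 = 44/7; prior mean = 31/18 = 31/18. Difference = 44/7 − 31/18 = 575/126.

575/126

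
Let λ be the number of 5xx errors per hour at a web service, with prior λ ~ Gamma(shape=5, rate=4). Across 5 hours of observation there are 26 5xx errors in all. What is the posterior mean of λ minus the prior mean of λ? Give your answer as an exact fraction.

Total count 26 over total exposure 5 hours.
Conjugate update: add total count to the shape and total exposure to the rate, giving Gamma(31, 9).
Posterior mean = 31/9 = 31/9; prior mean = 5/4 = 5/4. Difference = 31/9 − 5/4 = 79/36.

79/36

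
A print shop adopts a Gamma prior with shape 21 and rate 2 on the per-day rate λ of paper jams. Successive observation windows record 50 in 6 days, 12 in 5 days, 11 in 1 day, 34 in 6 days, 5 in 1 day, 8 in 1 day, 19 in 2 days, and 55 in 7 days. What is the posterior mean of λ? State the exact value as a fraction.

215/31

Total count: 50 + 12 + 11 + 34 + 5 + 8 + 19 + 55 = 194.
Total exposure: 6 + 5 + 1 + 6 + 1 + 1 + 2 + 7 = 29 days.
By Gamma–Poisson conjugacy, the posterior is Gamma(α + Σx, β + Σt) = Gamma(21 + 194, 2 + 29) = Gamma(215, 31).
Posterior mean = α'/β' = 215/31.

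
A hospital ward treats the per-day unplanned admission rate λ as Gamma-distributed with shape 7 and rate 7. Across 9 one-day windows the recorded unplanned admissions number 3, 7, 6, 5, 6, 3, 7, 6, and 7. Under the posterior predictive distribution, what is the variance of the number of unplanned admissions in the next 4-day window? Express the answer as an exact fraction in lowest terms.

Total count: 3 + 7 + 6 + 5 + 6 + 3 + 7 + 6 + 7 = 50.
Total exposure: 9 days.
Posterior: α' = 7 + 50 = 57, β' = 7 + 9 = 16.
The posterior predictive for a window of length T is Negative Binomial with variance T·α'·(β'+T)/β'² = 4·57·20/256 = 285/16.

285/16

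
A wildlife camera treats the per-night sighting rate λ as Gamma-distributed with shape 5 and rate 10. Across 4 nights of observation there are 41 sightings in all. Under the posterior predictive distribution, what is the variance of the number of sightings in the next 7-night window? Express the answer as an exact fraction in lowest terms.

69/2

Total count 41 over total exposure 4 nights.
Posterior: α' = 5 + 41 = 46, β' = 10 + 4 = 14.
The posterior predictive for a window of length T is Negative Binomial with variance T·α'·(β'+T)/β'² = 7·46·21/196 = 69/2.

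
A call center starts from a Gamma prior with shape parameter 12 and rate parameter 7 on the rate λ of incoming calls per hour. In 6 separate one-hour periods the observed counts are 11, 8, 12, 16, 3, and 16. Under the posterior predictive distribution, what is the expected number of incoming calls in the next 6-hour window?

36

Total count: 11 + 8 + 12 + 16 + 3 + 16 = 66.
Total exposure: 6 hours.
By Gamma–Poisson conjugacy, the posterior is Gamma(α + Σx, β + Σt) = Gamma(12 + 66, 7 + 6) = Gamma(78, 13).
Predictive mean over a 6-hour window = T·E[λ|data] = 6·78/13 = 36.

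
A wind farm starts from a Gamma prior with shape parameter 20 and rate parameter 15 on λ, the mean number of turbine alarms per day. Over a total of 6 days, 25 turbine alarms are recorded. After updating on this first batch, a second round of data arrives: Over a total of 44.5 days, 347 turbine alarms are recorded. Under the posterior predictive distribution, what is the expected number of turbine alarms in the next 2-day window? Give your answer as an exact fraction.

Total count 25 over total exposure 6 days.
After the first batch: Gamma(20 + 25, 15 + 6) = Gamma(45, 21).
Total count 347 over total exposure 44.5 days.
After the second batch: Gamma(45 + 347, 21 + 44.5) = Gamma(392, 131/2).
Predictive mean over a 2-day window = T·E[λ|data] = 2·392/(131/2) = 1568/131.

1568/131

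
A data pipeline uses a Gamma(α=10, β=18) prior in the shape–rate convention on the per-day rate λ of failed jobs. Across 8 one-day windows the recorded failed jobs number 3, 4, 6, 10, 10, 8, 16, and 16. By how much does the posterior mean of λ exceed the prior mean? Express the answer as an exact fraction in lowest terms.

617/234

Total count: 3 + 4 + 6 + 10 + 10 + 8 + 16 + 16 = 73.
Total exposure: 8 days.
Gamma(α, β) with Poisson data over total exposure Σt gives posterior Gamma(α+Σx, β+Σt) = Gamma(83, 26).
Posterior mean = 83/26 = 83/26; prior mean = 10/18 = 5/9. Difference = 83/26 − 5/9 = 617/234.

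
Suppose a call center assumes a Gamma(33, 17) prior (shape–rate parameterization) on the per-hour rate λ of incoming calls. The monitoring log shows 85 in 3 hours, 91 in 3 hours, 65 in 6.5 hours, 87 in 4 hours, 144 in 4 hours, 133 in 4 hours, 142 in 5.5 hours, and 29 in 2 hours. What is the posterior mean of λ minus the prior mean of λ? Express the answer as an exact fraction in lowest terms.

12136/833

Total count: 85 + 91 + 65 + 87 + 144 + 133 + 142 + 29 = 776.
Total exposure: 3 + 3 + 6.5 + 4 + 4 + 4 + 5.5 + 2 = 32 hours.
Gamma(α, β) with Poisson data over total exposure Σt gives posterior Gamma(α+Σx, β+Σt) = Gamma(809, 49).
Posterior mean = 809/49 = 809/49; prior mean = 33/17 = 33/17. Difference = 809/49 − 33/17 = 12136/833.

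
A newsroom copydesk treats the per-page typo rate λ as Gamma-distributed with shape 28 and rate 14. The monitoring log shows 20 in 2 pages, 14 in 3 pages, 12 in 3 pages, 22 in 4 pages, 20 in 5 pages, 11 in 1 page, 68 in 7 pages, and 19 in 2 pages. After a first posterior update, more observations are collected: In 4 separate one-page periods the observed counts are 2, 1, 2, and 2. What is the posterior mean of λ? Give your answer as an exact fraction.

Total count: 20 + 14 + 12 + 22 + 20 + 11 + 68 + 19 = 186.
Total exposure: 2 + 3 + 3 + 4 + 5 + 1 + 7 + 2 = 27 pages.
After the first batch: Gamma(28 + 186, 14 + 27) = Gamma(214, 41).
Total count: 2 + 1 + 2 + 2 = 7.
Total exposure: 4 pages.
After the second batch: Gamma(214 + 7, 41 + 4) = Gamma(221, 45).
Posterior mean = α'/β' = 221/45.

221/45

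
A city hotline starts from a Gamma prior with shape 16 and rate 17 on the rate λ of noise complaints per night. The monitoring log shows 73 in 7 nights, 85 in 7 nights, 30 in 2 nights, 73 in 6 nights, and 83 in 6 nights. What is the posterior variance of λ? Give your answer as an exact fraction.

8/45

Total count: 73 + 85 + 30 + 73 + 83 = 344.
Total exposure: 7 + 7 + 2 + 6 + 6 = 28 nights.
Conjugate update: add total count to the shape and total exposure to the rate, giving Gamma(360, 45).
Posterior variance = α'/β'² = 360/2025 = 8/45.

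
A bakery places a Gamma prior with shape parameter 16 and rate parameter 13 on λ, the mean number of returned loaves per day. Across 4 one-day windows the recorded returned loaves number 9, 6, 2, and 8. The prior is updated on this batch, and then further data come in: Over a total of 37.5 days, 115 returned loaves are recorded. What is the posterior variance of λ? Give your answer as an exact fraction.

Total count: 9 + 6 + 2 + 8 = 25.
Total exposure: 4 days.
After the first batch: Gamma(16 + 25, 13 + 4) = Gamma(41, 17).
Total count 115 over total exposure 37.5 days.
After the second batch: Gamma(41 + 115, 17 + 37.5) = Gamma(156, 109/2).
Posterior variance = α'/β'² = 156/(11881/4) = 624/11881.

624/11881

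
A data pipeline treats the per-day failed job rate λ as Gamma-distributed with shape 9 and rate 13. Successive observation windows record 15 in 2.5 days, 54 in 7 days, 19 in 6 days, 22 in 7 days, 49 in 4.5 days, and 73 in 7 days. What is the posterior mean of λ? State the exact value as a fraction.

241/47

Total count: 15 + 54 + 19 + 22 + 49 + 73 = 232.
Total exposure: 2.5 + 7 + 6 + 7 + 4.5 + 7 = 34 days.
By Gamma–Poisson conjugacy, the posterior is Gamma(α + Σx, β + Σt) = Gamma(9 + 232, 13 + 34) = Gamma(241, 47).
Posterior mean = α'/β' = 241/47.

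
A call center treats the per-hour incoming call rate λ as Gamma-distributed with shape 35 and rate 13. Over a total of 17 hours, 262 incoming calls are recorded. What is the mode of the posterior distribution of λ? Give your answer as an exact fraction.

Total count 262 over total exposure 17 hours.
The Gamma prior is conjugate for the Poisson rate, so λ | data ~ Gamma(35+262, 13+17) = Gamma(297, 30).
Posterior mode = (α'−1)/β' = 296/30 = 148/15.

148/15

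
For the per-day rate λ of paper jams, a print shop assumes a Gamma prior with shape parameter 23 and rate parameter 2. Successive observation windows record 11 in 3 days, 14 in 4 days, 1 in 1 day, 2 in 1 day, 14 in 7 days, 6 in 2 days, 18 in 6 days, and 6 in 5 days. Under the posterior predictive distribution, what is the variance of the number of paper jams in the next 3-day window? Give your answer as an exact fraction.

Total count: 11 + 14 + 1 + 2 + 14 + 6 + 18 + 6 = 72.
Total exposure: 3 + 4 + 1 + 1 + 7 + 2 + 6 + 5 = 29 days.
The Gamma prior is conjugate for the Poisson rate, so λ | data ~ Gamma(23+72, 2+29) = Gamma(95, 31).
The posterior predictive for a window of length T is Negative Binomial with variance T·α'·(β'+T)/β'² = 3·95·34/961 = 9690/961.

9690/961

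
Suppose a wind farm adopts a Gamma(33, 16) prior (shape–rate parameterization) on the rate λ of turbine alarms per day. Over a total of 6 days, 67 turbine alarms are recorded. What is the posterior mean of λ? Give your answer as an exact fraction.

Total count 67 over total exposure 6 days.
By Gamma–Poisson conjugacy, the posterior is Gamma(α + Σx, β + Σt) = Gamma(33 + 67, 16 + 6) = Gamma(100, 22).
Posterior mean = α'/β' = 100/22 = 50/11.

50/11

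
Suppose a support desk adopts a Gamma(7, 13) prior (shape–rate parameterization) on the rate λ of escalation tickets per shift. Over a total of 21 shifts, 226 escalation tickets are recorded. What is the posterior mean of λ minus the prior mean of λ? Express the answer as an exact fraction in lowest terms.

Total count 226 over total exposure 21 shifts.
Gamma(α, β) with Poisson data over total exposure Σt gives posterior Gamma(α+Σx, β+Σt) = Gamma(233, 34).
Posterior mean = 233/34 = 233/34; prior mean = 7/13 = 7/13. Difference = 233/34 − 7/13 = 2791/442.

2791/442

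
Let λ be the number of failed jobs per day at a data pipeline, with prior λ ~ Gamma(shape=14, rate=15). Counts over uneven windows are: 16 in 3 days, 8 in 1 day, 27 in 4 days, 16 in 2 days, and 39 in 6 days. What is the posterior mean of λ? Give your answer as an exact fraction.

120/31

Total count: 16 + 8 + 27 + 16 + 39 = 106.
Total exposure: 3 + 1 + 4 + 2 + 6 = 16 days.
Conjugate update: add total count to the shape and total exposure to the rate, giving Gamma(120, 31).
Posterior mean = α'/β' = 120/31.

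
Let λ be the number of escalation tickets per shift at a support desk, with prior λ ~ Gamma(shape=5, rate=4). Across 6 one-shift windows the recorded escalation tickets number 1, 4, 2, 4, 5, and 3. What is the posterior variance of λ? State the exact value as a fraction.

6/25

Total count: 1 + 4 + 2 + 4 + 5 + 3 = 19.
Total exposure: 6 shifts.
Posterior: α' = 5 + 19 = 24, β' = 4 + 6 = 10.
Posterior variance = α'/β'² = 24/100 = 6/25.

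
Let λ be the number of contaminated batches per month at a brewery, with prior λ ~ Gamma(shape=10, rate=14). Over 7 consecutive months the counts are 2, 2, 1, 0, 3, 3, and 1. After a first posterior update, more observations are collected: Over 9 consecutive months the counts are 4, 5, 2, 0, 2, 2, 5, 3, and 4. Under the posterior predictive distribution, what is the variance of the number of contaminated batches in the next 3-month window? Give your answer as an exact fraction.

539/100

Total count: 2 + 2 + 1 + 0 + 3 + 3 + 1 = 12.
Total exposure: 7 months.
After the first batch: Gamma(10 + 12, 14 + 7) = Gamma(22, 21).
Total count: 4 + 5 + 2 + 0 + 2 + 2 + 5 + 3 + 4 = 27.
Total exposure: 9 months.
After the second batch: Gamma(22 + 27, 21 + 9) = Gamma(49, 30).
The posterior predictive for a window of length T is Negative Binomial with variance T·α'·(β'+T)/β'² = 3·49·33/900 = 539/100.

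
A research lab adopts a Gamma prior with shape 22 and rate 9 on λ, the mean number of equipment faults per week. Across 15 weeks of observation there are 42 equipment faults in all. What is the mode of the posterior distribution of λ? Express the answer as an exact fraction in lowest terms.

21/8

Total count 42 over total exposure 15 weeks.
Gamma(α, β) with Poisson data over total exposure Σt gives posterior Gamma(α+Σx, β+Σt) = Gamma(64, 24).
Posterior mode = (α'−1)/β' = 63/24 = 21/8.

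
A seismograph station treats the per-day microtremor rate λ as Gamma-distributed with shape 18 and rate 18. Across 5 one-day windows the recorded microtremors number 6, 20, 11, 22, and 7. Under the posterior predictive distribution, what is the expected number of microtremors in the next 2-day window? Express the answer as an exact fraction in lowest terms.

168/23

Total count: 6 + 20 + 11 + 22 + 7 = 66.
Total exposure: 5 days.
The Gamma prior is conjugate for the Poisson rate, so λ | data ~ Gamma(18+66, 18+5) = Gamma(84, 23).
Predictive mean over a 2-day window = T·E[λ|data] = 2·84/23 = 168/23.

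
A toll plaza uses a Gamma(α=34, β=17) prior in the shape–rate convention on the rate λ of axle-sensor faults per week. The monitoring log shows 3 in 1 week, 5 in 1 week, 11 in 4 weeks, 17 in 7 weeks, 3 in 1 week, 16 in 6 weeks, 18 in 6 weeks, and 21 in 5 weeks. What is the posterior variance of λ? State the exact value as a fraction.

1/18

Total count: 3 + 5 + 11 + 17 + 3 + 16 + 18 + 21 = 94.
Total exposure: 1 + 1 + 4 + 7 + 1 + 6 + 6 + 5 = 31 weeks.
Conjugate update: add total count to the shape and total exposure to the rate, giving Gamma(128, 48).
Posterior variance = α'/β'² = 128/2304 = 1/18.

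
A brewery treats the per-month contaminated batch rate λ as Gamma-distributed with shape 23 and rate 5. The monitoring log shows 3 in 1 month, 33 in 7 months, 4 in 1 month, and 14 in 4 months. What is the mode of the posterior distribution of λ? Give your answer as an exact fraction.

38/9

Total count: 3 + 33 + 4 + 14 = 54.
Total exposure: 1 + 7 + 1 + 4 = 13 months.
By Gamma–Poisson conjugacy, the posterior is Gamma(α + Σx, β + Σt) = Gamma(23 + 54, 5 + 13) = Gamma(77, 18).
Posterior mode = (α'−1)/β' = 76/18 = 38/9.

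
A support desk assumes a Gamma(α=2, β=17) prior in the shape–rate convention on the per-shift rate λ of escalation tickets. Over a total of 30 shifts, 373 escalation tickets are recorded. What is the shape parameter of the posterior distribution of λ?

375

Total count 373 over total exposure 30 shifts.
Gamma(α, β) with Poisson data over total exposure Σt gives posterior Gamma(α+Σx, β+Σt) = Gamma(375, 47).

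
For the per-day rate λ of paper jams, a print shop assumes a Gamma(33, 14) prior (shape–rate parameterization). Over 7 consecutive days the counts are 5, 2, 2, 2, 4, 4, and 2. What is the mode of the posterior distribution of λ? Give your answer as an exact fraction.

Total count: 5 + 2 + 2 + 2 + 4 + 4 + 2 = 21.
Total exposure: 7 days.
The Gamma prior is conjugate for the Poisson rate, so λ | data ~ Gamma(33+21, 14+7) = Gamma(54, 21).
Posterior mode = (α'−1)/β' = 53/21.

53/21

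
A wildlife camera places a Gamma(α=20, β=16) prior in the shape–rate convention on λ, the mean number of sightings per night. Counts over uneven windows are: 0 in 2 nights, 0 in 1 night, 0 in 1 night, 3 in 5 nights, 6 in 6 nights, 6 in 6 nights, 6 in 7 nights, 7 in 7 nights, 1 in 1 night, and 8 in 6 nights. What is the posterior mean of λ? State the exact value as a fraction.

57/58

Total count: 0 + 0 + 0 + 3 + 6 + 6 + 6 + 7 + 1 + 8 = 37.
Total exposure: 2 + 1 + 1 + 5 + 6 + 6 + 7 + 7 + 1 + 6 = 42 nights.
Posterior: α' = 20 + 37 = 57, β' = 16 + 42 = 58.
Posterior mean = α'/β' = 57/58.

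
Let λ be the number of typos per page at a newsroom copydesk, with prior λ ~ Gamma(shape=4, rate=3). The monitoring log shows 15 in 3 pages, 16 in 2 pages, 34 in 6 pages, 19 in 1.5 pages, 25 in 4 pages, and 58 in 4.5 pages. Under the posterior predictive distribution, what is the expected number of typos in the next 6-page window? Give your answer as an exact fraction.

Total count: 15 + 16 + 34 + 19 + 25 + 58 = 167.
Total exposure: 3 + 2 + 6 + 1.5 + 4 + 4.5 = 21 pages.
Conjugate update: add total count to the shape and total exposure to the rate, giving Gamma(171, 24).
Predictive mean over a 6-page window = T·E[λ|data] = 6·171/24 = 171/4.

171/4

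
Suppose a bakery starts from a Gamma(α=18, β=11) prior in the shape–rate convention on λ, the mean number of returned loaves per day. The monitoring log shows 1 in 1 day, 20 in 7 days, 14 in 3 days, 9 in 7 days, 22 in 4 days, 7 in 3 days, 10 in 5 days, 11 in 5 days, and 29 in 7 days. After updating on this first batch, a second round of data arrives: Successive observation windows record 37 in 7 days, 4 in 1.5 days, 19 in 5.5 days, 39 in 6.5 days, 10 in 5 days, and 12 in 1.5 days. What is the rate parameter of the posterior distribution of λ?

80

Total count: 1 + 20 + 14 + 9 + 22 + 7 + 10 + 11 + 29 = 123.
Total exposure: 1 + 7 + 3 + 7 + 4 + 3 + 5 + 5 + 7 = 42 days.
After the first batch: Gamma(18 + 123, 11 + 42) = Gamma(141, 53).
Total count: 37 + 4 + 19 + 39 + 10 + 12 = 121.
Total exposure: 7 + 1.5 + 5.5 + 6.5 + 5 + 1.5 = 27 days.
After the second batch: Gamma(141 + 121, 53 + 27) = Gamma(262, 80).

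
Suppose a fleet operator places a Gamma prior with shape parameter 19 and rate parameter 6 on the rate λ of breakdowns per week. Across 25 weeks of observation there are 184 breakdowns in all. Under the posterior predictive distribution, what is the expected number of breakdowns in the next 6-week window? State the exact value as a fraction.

Total count 184 over total exposure 25 weeks.
Posterior: α' = 19 + 184 = 203, β' = 6 + 25 = 31.
Predictive mean over a 6-week window = T·E[λ|data] = 6·203/31 = 1218/31.

1218/31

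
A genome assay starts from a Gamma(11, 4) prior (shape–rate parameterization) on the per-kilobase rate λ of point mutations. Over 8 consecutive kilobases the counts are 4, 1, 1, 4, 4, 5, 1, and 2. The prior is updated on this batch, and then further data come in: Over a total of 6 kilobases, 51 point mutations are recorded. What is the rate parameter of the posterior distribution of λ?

Total count: 4 + 1 + 1 + 4 + 4 + 5 + 1 + 2 = 22.
Total exposure: 8 kilobases.
After the first batch: Gamma(11 + 22, 4 + 8) = Gamma(33, 12).
Total count 51 over total exposure 6 kilobases.
After the second batch: Gamma(33 + 51, 12 + 6) = Gamma(84, 18).

18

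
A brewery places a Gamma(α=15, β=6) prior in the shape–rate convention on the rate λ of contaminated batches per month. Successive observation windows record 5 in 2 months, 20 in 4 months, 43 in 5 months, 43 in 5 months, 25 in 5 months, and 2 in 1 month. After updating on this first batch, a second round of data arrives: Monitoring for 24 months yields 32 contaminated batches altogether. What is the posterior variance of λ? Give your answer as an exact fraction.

Total count: 5 + 20 + 43 + 43 + 25 + 2 = 138.
Total exposure: 2 + 4 + 5 + 5 + 5 + 1 = 22 months.
After the first batch: Gamma(15 + 138, 6 + 22) = Gamma(153, 28).
Total count 32 over total exposure 24 months.
After the second batch: Gamma(153 + 32, 28 + 24) = Gamma(185, 52).
Posterior variance = α'/β'² = 185/2704.

185/2704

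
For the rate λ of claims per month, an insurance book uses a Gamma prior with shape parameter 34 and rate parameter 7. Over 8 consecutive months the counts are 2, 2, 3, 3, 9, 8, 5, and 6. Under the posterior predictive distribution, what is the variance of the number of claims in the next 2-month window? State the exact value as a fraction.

272/25

Total count: 2 + 2 + 3 + 3 + 9 + 8 + 5 + 6 = 38.
Total exposure: 8 months.
Gamma(α, β) with Poisson data over total exposure Σt gives posterior Gamma(α+Σx, β+Σt) = Gamma(72, 15).
The posterior predictive for a window of length T is Negative Binomial with variance T·α'·(β'+T)/β'² = 2·72·17/225 = 272/25.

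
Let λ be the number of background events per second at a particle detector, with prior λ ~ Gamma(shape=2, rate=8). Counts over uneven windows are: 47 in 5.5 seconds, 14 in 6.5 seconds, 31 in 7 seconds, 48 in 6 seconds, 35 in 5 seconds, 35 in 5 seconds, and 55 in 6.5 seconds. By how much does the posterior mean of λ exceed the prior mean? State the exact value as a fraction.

679/132

Total count: 47 + 14 + 31 + 48 + 35 + 35 + 55 = 265.
Total exposure: 5.5 + 6.5 + 7 + 6 + 5 + 5 + 6.5 = 41.5 seconds.
Posterior: α' = 2 + 265 = 267, β' = 8 + 41.5 = 99/2.
Posterior mean = 267/(99/2) = 178/33; prior mean = 2/8 = 1/4. Difference = 178/33 − 1/4 = 679/132.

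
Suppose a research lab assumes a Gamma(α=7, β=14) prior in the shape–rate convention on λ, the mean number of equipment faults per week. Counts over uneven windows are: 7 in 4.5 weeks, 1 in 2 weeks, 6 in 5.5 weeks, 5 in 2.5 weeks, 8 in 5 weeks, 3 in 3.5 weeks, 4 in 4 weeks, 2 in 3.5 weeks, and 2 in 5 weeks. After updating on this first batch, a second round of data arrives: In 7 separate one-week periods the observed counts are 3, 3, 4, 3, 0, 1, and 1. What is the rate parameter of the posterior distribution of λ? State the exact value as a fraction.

113/2

Total count: 7 + 1 + 6 + 5 + 8 + 3 + 4 + 2 + 2 = 38.
Total exposure: 4.5 + 2 + 5.5 + 2.5 + 5 + 3.5 + 4 + 3.5 + 5 = 35.5 weeks.
After the first batch: Gamma(7 + 38, 14 + 35.5) = Gamma(45, 99/2).
Total count: 3 + 3 + 4 + 3 + 0 + 1 + 1 = 15.
Total exposure: 7 weeks.
After the second batch: Gamma(45 + 15, 99/2 + 7) = Gamma(60, 113/2).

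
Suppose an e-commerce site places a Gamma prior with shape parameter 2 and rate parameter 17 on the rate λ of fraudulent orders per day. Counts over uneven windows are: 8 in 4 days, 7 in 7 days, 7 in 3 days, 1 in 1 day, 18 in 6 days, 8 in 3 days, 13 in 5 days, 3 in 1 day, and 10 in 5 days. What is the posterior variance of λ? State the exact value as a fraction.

Total count: 8 + 7 + 7 + 1 + 18 + 8 + 13 + 3 + 10 = 75.
Total exposure: 4 + 7 + 3 + 1 + 6 + 3 + 5 + 1 + 5 = 35 days.
By Gamma–Poisson conjugacy, the posterior is Gamma(α + Σx, β + Σt) = Gamma(2 + 75, 17 + 35) = Gamma(77, 52).
Posterior variance = α'/β'² = 77/2704.

77/2704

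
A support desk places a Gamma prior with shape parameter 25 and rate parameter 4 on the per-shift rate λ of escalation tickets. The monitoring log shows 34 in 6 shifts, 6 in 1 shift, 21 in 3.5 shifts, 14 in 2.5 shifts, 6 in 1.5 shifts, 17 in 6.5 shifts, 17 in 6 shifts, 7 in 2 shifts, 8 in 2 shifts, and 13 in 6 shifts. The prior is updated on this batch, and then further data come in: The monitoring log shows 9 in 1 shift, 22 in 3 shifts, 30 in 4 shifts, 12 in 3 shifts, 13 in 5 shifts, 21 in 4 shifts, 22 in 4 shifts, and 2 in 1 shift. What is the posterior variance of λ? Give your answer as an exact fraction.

299/4356

Total count: 34 + 6 + 21 + 14 + 6 + 17 + 17 + 7 + 8 + 13 = 143.
Total exposure: 6 + 1 + 3.5 + 2.5 + 1.5 + 6.5 + 6 + 2 + 2 + 6 = 37 shifts.
After the first batch: Gamma(25 + 143, 4 + 37) = Gamma(168, 41).
Total count: 9 + 22 + 30 + 12 + 13 + 21 + 22 + 2 = 131.
Total exposure: 1 + 3 + 4 + 3 + 5 + 4 + 4 + 1 = 25 shifts.
After the second batch: Gamma(168 + 131, 41 + 25) = Gamma(299, 66).
Posterior variance = α'/β'² = 299/4356.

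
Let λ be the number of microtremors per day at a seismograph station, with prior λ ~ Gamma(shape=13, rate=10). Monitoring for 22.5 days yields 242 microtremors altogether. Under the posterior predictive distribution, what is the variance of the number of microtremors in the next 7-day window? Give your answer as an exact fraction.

56406/845

Total count 242 over total exposure 22.5 days.
Conjugate update: add total count to the shape and total exposure to the rate, giving Gamma(255, 65/2).
The posterior predictive for a window of length T is Negative Binomial with variance T·α'·(β'+T)/β'² = 7·255·(79/2)/(4225/4) = 56406/845.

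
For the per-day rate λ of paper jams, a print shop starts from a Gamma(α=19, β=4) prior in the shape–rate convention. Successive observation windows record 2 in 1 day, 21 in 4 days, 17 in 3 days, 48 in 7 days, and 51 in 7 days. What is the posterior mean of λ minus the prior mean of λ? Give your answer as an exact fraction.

69/52

Total count: 2 + 21 + 17 + 48 + 51 = 139.
Total exposure: 1 + 4 + 3 + 7 + 7 = 22 days.
By Gamma–Poisson conjugacy, the posterior is Gamma(α + Σx, β + Σt) = Gamma(19 + 139, 4 + 22) = Gamma(158, 26).
Posterior mean = 158/26 = 79/13; prior mean = 19/4 = 19/4. Difference = 79/13 − 19/4 = 69/52.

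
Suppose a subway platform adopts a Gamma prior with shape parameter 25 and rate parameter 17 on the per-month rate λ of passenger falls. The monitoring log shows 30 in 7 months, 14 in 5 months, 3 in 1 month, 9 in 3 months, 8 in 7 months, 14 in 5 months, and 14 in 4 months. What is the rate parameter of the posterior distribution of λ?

Total count: 30 + 14 + 3 + 9 + 8 + 14 + 14 = 92.
Total exposure: 7 + 5 + 1 + 3 + 7 + 5 + 4 = 32 months.
The Gamma prior is conjugate for the Poisson rate, so λ | data ~ Gamma(25+92, 17+32) = Gamma(117, 49).

49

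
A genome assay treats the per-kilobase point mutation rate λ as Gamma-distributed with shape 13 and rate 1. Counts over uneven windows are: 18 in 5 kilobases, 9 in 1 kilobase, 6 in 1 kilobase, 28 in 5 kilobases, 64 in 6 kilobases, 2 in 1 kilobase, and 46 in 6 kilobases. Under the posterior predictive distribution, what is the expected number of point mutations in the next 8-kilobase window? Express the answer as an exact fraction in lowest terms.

744/13

Total count: 18 + 9 + 6 + 28 + 64 + 2 + 46 = 173.
Total exposure: 5 + 1 + 1 + 5 + 6 + 1 + 6 = 25 kilobases.
By Gamma–Poisson conjugacy, the posterior is Gamma(α + Σx, β + Σt) = Gamma(13 + 173, 1 + 25) = Gamma(186, 26).
Predictive mean over an 8-kilobase window = T·E[λ|data] = 8·186/26 = 744/13.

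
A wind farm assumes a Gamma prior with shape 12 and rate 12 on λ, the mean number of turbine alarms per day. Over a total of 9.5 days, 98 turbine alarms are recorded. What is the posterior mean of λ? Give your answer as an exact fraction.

Total count 98 over total exposure 9.5 days.
Conjugate update: add total count to the shape and total exposure to the rate, giving Gamma(110, 43/2).
Posterior mean = α'/β' = 110/(43/2) = 220/43.

220/43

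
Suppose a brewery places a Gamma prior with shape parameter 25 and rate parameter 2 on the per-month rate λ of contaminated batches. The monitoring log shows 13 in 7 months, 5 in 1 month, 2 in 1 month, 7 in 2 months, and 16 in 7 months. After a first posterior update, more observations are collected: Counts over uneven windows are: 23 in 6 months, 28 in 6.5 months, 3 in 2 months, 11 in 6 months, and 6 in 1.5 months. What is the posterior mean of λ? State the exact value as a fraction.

Total count: 13 + 5 + 2 + 7 + 16 = 43.
Total exposure: 7 + 1 + 1 + 2 + 7 = 18 months.
After the first batch: Gamma(25 + 43, 2 + 18) = Gamma(68, 20).
Total count: 23 + 28 + 3 + 11 + 6 = 71.
Total exposure: 6 + 6.5 + 2 + 6 + 1.5 = 22 months.
After the second batch: Gamma(68 + 71, 20 + 22) = Gamma(139, 42).
Posterior mean = α'/β' = 139/42.

139/42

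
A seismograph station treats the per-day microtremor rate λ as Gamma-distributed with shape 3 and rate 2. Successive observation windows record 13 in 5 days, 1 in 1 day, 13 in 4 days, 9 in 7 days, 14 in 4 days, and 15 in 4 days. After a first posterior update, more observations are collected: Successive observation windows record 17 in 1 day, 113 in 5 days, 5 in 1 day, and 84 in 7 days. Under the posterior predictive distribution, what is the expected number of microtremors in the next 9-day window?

Total count: 13 + 1 + 13 + 9 + 14 + 15 = 65.
Total exposure: 5 + 1 + 4 + 7 + 4 + 4 = 25 days.
After the first batch: Gamma(3 + 65, 2 + 25) = Gamma(68, 27).
Total count: 17 + 113 + 5 + 84 = 219.
Total exposure: 1 + 5 + 1 + 7 = 14 days.
After the second batch: Gamma(68 + 219, 27 + 14) = Gamma(287, 41).
Predictive mean over a 9-day window = T·E[λ|data] = 9·287/41 = 63.

63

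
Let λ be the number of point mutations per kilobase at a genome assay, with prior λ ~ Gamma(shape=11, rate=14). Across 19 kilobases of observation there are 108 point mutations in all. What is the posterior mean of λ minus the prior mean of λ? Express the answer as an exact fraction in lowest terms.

Total count 108 over total exposure 19 kilobases.
Posterior: α' = 11 + 108 = 119, β' = 14 + 19 = 33.
Posterior mean = 119/33 = 119/33; prior mean = 11/14 = 11/14. Difference = 119/33 − 11/14 = 1303/462.

1303/462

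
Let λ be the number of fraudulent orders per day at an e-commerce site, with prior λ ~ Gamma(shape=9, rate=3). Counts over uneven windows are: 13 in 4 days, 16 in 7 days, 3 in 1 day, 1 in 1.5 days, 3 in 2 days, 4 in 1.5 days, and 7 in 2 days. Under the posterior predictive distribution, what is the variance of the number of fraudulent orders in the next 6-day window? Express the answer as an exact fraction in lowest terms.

2352/121

Total count: 13 + 16 + 3 + 1 + 3 + 4 + 7 = 47.
Total exposure: 4 + 7 + 1 + 1.5 + 2 + 1.5 + 2 = 19 days.
Gamma(α, β) with Poisson data over total exposure Σt gives posterior Gamma(α+Σx, β+Σt) = Gamma(56, 22).
The posterior predictive for a window of length T is Negative Binomial with variance T·α'·(β'+T)/β'² = 6·56·28/484 = 2352/121.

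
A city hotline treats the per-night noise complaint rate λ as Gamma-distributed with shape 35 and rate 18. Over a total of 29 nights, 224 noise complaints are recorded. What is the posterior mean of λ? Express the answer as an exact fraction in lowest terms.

Total count 224 over total exposure 29 nights.
Gamma(α, β) with Poisson data over total exposure Σt gives posterior Gamma(α+Σx, β+Σt) = Gamma(259, 47).
Posterior mean = α'/β' = 259/47.

259/47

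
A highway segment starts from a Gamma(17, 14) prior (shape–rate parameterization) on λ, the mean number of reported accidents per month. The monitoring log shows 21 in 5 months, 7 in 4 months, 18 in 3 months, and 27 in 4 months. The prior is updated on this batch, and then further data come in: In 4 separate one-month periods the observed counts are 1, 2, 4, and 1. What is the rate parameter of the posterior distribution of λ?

34

Total count: 21 + 7 + 18 + 27 = 73.
Total exposure: 5 + 4 + 3 + 4 = 16 months.
After the first batch: Gamma(17 + 73, 14 + 16) = Gamma(90, 30).
Total count: 1 + 2 + 4 + 1 = 8.
Total exposure: 4 months.
After the second batch: Gamma(90 + 8, 30 + 4) = Gamma(98, 34).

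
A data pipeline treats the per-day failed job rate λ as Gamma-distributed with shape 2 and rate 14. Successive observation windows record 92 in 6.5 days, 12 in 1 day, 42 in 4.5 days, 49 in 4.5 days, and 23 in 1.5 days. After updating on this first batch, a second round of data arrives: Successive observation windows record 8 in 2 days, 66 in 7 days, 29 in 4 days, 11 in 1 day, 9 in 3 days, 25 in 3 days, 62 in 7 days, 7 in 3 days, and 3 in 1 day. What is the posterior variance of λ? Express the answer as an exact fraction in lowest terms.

Total count: 92 + 12 + 42 + 49 + 23 = 218.
Total exposure: 6.5 + 1 + 4.5 + 4.5 + 1.5 = 18 days.
After the first batch: Gamma(2 + 218, 14 + 18) = Gamma(220, 32).
Total count: 8 + 66 + 29 + 11 + 9 + 25 + 62 + 7 + 3 = 220.
Total exposure: 2 + 7 + 4 + 1 + 3 + 3 + 7 + 3 + 1 = 31 days.
After the second batch: Gamma(220 + 220, 32 + 31) = Gamma(440, 63).
Posterior variance = α'/β'² = 440/3969.

440/3969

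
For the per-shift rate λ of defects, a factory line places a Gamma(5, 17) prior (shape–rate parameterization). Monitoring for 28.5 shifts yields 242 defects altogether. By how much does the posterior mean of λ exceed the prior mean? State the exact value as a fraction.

Total count 242 over total exposure 28.5 shifts.
The Gamma prior is conjugate for the Poisson rate, so λ | data ~ Gamma(5+242, 17+28.5) = Gamma(247, 91/2).
Posterior mean = 247/(91/2) = 38/7; prior mean = 5/17 = 5/17. Difference = 38/7 − 5/17 = 611/119.

611/119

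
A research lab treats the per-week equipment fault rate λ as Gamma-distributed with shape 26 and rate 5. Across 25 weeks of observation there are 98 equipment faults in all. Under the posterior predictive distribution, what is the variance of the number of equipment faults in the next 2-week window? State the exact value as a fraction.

1984/225

Total count 98 over total exposure 25 weeks.
The Gamma prior is conjugate for the Poisson rate, so λ | data ~ Gamma(26+98, 5+25) = Gamma(124, 30).
The posterior predictive for a window of length T is Negative Binomial with variance T·α'·(β'+T)/β'² = 2·124·32/900 = 1984/225.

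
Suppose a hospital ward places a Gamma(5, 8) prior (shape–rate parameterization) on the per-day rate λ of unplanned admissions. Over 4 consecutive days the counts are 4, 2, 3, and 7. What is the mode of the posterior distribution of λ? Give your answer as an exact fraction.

Total count: 4 + 2 + 3 + 7 = 16.
Total exposure: 4 days.
Conjugate update: add total count to the shape and total exposure to the rate, giving Gamma(21, 12).
Posterior mode = (α'−1)/β' = 20/12 = 5/3.

5/3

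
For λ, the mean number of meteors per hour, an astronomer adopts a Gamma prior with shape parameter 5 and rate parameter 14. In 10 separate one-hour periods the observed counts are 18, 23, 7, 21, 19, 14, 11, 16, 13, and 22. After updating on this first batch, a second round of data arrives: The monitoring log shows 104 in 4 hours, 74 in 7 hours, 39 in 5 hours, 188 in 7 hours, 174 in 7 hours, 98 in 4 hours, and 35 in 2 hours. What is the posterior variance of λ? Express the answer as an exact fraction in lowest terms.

881/3600

Total count: 18 + 23 + 7 + 21 + 19 + 14 + 11 + 16 + 13 + 22 = 164.
Total exposure: 10 hours.
After the first batch: Gamma(5 + 164, 14 + 10) = Gamma(169, 24).
Total count: 104 + 74 + 39 + 188 + 174 + 98 + 35 = 712.
Total exposure: 4 + 7 + 5 + 7 + 7 + 4 + 2 = 36 hours.
After the second batch: Gamma(169 + 712, 24 + 36) = Gamma(881, 60).
Posterior variance = α'/β'² = 881/3600.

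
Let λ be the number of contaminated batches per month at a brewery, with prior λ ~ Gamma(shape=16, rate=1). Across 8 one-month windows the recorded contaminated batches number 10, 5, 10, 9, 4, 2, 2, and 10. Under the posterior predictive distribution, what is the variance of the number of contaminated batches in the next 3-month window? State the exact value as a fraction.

Total count: 10 + 5 + 10 + 9 + 4 + 2 + 2 + 10 = 52.
Total exposure: 8 months.
By Gamma–Poisson conjugacy, the posterior is Gamma(α + Σx, β + Σt) = Gamma(16 + 52, 1 + 8) = Gamma(68, 9).
The posterior predictive for a window of length T is Negative Binomial with variance T·α'·(β'+T)/β'² = 3·68·12/81 = 272/9.

272/9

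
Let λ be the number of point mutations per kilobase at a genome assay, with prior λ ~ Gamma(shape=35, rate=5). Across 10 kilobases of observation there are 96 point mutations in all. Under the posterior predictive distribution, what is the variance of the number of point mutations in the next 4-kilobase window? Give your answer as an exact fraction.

Total count 96 over total exposure 10 kilobases.
Gamma(α, β) with Poisson data over total exposure Σt gives posterior Gamma(α+Σx, β+Σt) = Gamma(131, 15).
The posterior predictive for a window of length T is Negative Binomial with variance T·α'·(β'+T)/β'² = 4·131·19/225 = 9956/225.

9956/225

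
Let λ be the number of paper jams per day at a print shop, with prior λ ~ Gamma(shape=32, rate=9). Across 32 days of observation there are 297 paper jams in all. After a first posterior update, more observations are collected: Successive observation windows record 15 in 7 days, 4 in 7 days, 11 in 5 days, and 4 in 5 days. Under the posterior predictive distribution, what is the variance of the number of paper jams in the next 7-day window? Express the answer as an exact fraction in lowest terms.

Total count 297 over total exposure 32 days.
After the first batch: Gamma(32 + 297, 9 + 32) = Gamma(329, 41).
Total count: 15 + 4 + 11 + 4 = 34.
Total exposure: 7 + 7 + 5 + 5 = 24 days.
After the second batch: Gamma(329 + 34, 41 + 24) = Gamma(363, 65).
The posterior predictive for a window of length T is Negative Binomial with variance T·α'·(β'+T)/β'² = 7·363·72/4225 = 182952/4225.

182952/4225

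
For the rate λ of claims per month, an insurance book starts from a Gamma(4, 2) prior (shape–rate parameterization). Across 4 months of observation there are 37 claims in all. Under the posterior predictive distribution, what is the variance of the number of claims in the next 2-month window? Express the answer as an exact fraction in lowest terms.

Total count 37 over total exposure 4 months.
The Gamma prior is conjugate for the Poisson rate, so λ | data ~ Gamma(4+37, 2+4) = Gamma(41, 6).
The posterior predictive for a window of length T is Negative Binomial with variance T·α'·(β'+T)/β'² = 2·41·8/36 = 164/9.

164/9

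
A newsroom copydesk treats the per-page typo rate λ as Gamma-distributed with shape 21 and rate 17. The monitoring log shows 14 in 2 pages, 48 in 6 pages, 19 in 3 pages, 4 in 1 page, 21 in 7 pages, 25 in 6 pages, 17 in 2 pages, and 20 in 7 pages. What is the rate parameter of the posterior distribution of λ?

Total count: 14 + 48 + 19 + 4 + 21 + 25 + 17 + 20 = 168.
Total exposure: 2 + 6 + 3 + 1 + 7 + 6 + 2 + 7 = 34 pages.
By Gamma–Poisson conjugacy, the posterior is Gamma(α + Σx, β + Σt) = Gamma(21 + 168, 17 + 34) = Gamma(189, 51).

51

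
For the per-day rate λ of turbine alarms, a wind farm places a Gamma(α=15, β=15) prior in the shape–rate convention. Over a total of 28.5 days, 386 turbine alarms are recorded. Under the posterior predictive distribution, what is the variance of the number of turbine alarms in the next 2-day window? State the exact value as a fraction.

Total count 386 over total exposure 28.5 days.
Conjugate update: add total count to the shape and total exposure to the rate, giving Gamma(401, 87/2).
The posterior predictive for a window of length T is Negative Binomial with variance T·α'·(β'+T)/β'² = 2·401·(91/2)/(7569/4) = 145964/7569.

145964/7569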